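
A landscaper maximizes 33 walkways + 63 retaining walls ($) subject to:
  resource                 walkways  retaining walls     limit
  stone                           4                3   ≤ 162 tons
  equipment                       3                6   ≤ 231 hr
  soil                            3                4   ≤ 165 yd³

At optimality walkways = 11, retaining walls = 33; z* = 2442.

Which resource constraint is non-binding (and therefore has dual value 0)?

stone

stone: 143/162 (slack 19)
equipment: 231/231 (binding)
soil: 165/165 (binding)
By complementary slackness, a constraint with positive slack has shadow price 0 → stone.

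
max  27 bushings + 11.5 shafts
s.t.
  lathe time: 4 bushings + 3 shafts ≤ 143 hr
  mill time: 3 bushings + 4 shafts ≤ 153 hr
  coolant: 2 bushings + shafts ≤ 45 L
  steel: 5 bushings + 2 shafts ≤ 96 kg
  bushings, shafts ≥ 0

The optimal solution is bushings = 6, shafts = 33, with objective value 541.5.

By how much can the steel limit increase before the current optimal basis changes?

Binding constraints: coolant, steel. The basis is B = [[2,1],[5,2]] with det -1.
Per unit increase in steel, x* moves by d = (1, -2).
The basis stays optimal until shafts reaches 0; allowable increase = 16.5 kg.

16.5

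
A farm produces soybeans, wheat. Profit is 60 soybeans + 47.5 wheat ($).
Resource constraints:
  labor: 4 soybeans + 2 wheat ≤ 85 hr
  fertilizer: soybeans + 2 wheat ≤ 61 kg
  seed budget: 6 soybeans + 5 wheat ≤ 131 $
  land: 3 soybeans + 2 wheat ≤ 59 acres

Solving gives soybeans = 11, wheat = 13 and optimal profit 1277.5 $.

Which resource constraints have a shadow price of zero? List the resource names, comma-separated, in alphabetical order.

labor: 70/85 (slack 15)
fertilizer: 37/61 (slack 24)
seed budget: 131/131 (binding)
land: 59/59 (binding)
By complementary slackness, a constraint with positive slack has shadow price 0 → fertilizer, labor.

fertilizer, labor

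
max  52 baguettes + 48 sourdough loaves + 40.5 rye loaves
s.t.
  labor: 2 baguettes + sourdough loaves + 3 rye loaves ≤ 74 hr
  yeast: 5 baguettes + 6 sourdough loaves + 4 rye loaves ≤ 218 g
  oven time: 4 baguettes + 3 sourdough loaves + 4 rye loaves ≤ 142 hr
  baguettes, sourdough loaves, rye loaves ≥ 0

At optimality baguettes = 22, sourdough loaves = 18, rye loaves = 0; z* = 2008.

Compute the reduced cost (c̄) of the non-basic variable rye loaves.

At the optimum: labor uses 62 of 74 (slack = 12); yeast uses 218 of 218 (binding); oven time uses 142 of 142 (binding).
Since labor is not tight, its dual is 0.
The binding rows give the dual system: 5·y_yeast + 4·y_oven time = 52 and 6·y_yeast + 3·y_oven time = 48.
This yields shadow prices y_yeast = 4, y_oven time = 8.
Reduced cost of rye loaves: c₃ − yᵀa₃ = 40.5 − (4·4 + 8·4) = 40.5 − 48 = -7.5.

-7.5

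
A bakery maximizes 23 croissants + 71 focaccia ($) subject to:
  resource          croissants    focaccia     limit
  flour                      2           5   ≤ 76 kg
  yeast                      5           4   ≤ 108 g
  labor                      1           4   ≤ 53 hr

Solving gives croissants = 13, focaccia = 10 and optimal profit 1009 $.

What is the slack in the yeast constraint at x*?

3

yeast used = 5·13 + 4·10 = 105; slack = 108 − 105 = 3.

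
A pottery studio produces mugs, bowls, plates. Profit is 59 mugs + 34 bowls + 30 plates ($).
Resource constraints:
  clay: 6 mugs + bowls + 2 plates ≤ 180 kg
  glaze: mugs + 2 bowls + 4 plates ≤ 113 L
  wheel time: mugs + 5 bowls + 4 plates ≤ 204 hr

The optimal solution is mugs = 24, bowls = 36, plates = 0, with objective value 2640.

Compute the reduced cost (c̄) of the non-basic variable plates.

-8

Check each constraint at x*: clay 180/180 (tight); glaze 96/113 (slack 17); wheel time 204/204 (tight).
By complementary slackness, y = 0 for the non-binding constraint.
Dual feasibility on the basic columns requires 6·y_clay + 1·y_wheel time = 59, 1·y_clay + 5·y_wheel time = 34.
→ y_clay = 9 and y_wheel time = 5.
Reduced cost of plates: c₃ − yᵀa₃ = 30 − (9·2 + 5·4) = 30 − 38 = -8.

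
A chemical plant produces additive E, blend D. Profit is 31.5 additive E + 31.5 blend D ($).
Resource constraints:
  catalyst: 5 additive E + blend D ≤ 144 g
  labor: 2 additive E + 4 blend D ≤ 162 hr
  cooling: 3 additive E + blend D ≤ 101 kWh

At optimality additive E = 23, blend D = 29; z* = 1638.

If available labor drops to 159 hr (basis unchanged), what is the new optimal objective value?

1617

At the optimum: catalyst uses 144 of 144 (binding); labor uses 162 of 162 (binding); cooling uses 98 of 101 (slack = 3).
Slack constraints have shadow price 0 (complementary slackness).
Dual feasibility on the basic columns requires 5·y_catalyst + 2·y_labor = 31.5, 1·y_catalyst + 4·y_labor = 31.5.
Solving: y_catalyst = 3.5, y_labor = 7.
Δz = y_labor·Δb = 7 × (-3) = -21, so new z* = 1638 − 21 = 1617.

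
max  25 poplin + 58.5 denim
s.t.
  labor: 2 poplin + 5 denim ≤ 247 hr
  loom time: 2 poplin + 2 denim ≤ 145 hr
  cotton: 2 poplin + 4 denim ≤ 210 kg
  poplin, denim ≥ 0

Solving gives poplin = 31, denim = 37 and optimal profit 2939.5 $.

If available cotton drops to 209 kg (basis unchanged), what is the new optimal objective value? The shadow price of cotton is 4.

2935.5

Δb = -1, so new z* = 2939.5 + (4)·(-1) = 2939.5 − 4 = 2935.5.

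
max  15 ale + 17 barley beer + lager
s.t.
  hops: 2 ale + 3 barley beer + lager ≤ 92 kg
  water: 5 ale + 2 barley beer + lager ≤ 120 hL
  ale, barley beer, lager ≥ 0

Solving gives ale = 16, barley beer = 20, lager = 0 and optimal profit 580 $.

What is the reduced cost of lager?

-5

Check each constraint at x*: hops 92/92 (tight); water 120/120 (tight).
From A_Bᵀ y = c: 2·y_hops + 5·y_water = 15; 3·y_hops + 2·y_water = 17.
Solving: y_hops = 5, y_water = 1.
Reduced cost of lager: c₃ − yᵀa₃ = 1 − (5·1 + 1·1) = 1 − 6 = -5.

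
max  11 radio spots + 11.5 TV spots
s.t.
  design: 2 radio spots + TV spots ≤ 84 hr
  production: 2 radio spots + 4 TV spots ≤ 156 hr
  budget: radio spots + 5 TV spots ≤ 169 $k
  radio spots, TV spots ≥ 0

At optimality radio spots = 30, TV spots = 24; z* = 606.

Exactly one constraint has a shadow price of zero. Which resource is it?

budget

design: 84/84 (binding)
production: 156/156 (binding)
budget: 150/169 (slack 19)
By complementary slackness, a constraint with positive slack has shadow price 0 → budget.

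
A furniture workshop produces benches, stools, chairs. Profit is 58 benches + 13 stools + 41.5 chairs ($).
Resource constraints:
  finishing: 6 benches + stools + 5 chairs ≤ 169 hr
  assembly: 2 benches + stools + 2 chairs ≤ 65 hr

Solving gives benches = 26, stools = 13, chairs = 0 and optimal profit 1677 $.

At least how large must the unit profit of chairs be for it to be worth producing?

Both finishing and assembly are binding at x*.
From A_Bᵀ y = c: 6·y_finishing + 2·y_assembly = 58; 1·y_finishing + 1·y_assembly = 13.
→ y_finishing = 8 and y_assembly = 5.
chairs enters the basis when its profit ≥ yᵀa₃ = 8·5 + 5·2 = 50.

50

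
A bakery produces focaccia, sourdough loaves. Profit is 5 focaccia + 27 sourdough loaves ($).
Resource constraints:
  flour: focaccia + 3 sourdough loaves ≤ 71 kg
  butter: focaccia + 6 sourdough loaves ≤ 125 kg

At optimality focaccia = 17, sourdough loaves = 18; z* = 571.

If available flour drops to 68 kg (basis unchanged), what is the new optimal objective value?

568

Both flour and butter are binding at x*.
From A_Bᵀ y = c: 1·y_flour + 1·y_butter = 5; 3·y_flour + 6·y_butter = 27.
This yields shadow prices y_flour = 1, y_butter = 4.
Δz = y_flour·Δb = 1 × (-3) = -3, so new z* = 571 − 3 = 568.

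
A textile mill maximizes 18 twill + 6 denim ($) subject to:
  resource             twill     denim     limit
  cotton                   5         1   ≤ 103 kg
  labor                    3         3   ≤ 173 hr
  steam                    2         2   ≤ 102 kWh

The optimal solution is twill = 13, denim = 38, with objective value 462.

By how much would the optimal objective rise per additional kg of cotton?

3

Check each constraint at x*: cotton 103/103 (tight); labor 153/173 (slack 20); steam 102/102 (tight).
Slack constraints have shadow price 0 (complementary slackness).
From A_Bᵀ y = c: 5·y_cotton + 2·y_steam = 18; 1·y_cotton + 2·y_steam = 6.
Solving: y_cotton = 3, y_steam = 1.5.
Shadow price of cotton = 3.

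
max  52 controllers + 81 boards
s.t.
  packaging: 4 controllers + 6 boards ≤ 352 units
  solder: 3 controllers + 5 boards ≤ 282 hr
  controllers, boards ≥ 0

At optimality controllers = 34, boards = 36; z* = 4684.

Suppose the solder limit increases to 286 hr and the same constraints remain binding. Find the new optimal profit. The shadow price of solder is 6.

4708

Δb = 4, so new z* = 4684 + (6)·(4) = 4684 + 24 = 4708.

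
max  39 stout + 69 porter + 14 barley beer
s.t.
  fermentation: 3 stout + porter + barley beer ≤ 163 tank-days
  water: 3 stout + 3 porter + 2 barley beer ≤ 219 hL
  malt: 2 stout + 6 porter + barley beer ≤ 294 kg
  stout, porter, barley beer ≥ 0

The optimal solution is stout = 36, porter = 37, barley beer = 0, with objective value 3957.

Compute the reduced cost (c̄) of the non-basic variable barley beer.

Binding: water and malt. Non-binding: fermentation (18 unused).
Slack constraints have shadow price 0 (complementary slackness).
From A_Bᵀ y = c: 3·y_water + 2·y_malt = 39; 3·y_water + 6·y_malt = 69.
→ y_water = 8 and y_malt = 7.5.
Reduced cost of barley beer: c₃ − yᵀa₃ = 14 − (8·2 + 7.5·1) = 14 − 23.5 = -9.5.

-9.5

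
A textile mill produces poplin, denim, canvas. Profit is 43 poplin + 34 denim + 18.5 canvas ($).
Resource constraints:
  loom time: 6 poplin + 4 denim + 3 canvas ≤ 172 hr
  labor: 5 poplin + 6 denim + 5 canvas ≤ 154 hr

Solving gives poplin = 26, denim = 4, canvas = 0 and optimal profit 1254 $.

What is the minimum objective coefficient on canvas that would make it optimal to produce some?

26.5

Both loom time and labor are binding at x*.
Dual feasibility on the basic columns requires 6·y_loom time + 5·y_labor = 43, 4·y_loom time + 6·y_labor = 34.
Solving: y_loom time = 5.5, y_labor = 2.
canvas enters the basis when its profit ≥ yᵀa₃ = 5.5·3 + 2·5 = 26.5.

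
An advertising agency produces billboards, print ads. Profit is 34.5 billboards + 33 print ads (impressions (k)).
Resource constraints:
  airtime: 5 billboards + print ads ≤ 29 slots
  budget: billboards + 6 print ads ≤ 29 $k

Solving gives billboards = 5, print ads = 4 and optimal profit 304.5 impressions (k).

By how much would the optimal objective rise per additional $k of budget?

At the optimum: airtime uses 29 of 29 (binding); budget uses 29 of 29 (binding).
Dual feasibility on the basic columns requires 5·y_airtime + 1·y_budget = 34.5, 1·y_airtime + 6·y_budget = 33.
→ y_airtime = 6 and y_budget = 4.5.
Shadow price of budget = 4.5.

4.5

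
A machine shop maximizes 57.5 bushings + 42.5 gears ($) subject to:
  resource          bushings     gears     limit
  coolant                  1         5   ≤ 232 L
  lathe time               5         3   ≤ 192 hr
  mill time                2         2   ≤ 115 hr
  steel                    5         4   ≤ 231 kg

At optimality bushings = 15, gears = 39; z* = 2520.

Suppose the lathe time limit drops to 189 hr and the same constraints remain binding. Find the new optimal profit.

Binding: lathe time and steel. Non-binding: coolant (22 unused), mill time (7 unused).
Slack constraints have shadow price 0 (complementary slackness).
Dual feasibility on the basic columns requires 5·y_lathe time + 5·y_steel = 57.5, 3·y_lathe time + 4·y_steel = 42.5.
→ y_lathe time = 3.5 and y_steel = 8.
Δz = y_lathe time·Δb = 3.5 × (-3) = -10.5, so new z* = 2520 − 10.5 = 2509.5.

2509.5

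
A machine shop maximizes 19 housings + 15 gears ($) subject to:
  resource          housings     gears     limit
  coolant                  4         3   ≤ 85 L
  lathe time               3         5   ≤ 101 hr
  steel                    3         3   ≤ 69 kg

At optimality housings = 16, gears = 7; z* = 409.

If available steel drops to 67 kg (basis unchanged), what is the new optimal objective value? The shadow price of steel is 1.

407

Δb = -2, so new z* = 409 + (1)·(-2) = 409 − 2 = 407.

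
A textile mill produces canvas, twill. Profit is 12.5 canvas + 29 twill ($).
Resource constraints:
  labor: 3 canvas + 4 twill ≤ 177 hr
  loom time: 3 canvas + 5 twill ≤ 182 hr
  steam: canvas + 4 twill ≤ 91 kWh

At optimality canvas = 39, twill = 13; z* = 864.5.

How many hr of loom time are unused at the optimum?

0

loom time used = 3·39 + 5·13 = 182; slack = 182 − 182 = 0.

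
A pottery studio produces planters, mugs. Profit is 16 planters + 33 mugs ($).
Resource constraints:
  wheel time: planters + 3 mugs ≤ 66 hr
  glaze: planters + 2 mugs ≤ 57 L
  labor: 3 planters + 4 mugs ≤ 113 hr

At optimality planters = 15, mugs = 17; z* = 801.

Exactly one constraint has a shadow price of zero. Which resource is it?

glaze

wheel time: 66/66 (binding)
glaze: 49/57 (slack 8)
labor: 113/113 (binding)
By complementary slackness, a constraint with positive slack has shadow price 0 → glaze.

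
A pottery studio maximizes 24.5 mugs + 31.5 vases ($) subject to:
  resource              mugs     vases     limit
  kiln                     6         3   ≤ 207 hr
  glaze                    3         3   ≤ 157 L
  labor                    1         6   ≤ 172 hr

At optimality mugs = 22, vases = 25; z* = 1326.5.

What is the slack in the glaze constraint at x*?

glaze used = 3·22 + 3·25 = 141; slack = 157 − 141 = 16.

16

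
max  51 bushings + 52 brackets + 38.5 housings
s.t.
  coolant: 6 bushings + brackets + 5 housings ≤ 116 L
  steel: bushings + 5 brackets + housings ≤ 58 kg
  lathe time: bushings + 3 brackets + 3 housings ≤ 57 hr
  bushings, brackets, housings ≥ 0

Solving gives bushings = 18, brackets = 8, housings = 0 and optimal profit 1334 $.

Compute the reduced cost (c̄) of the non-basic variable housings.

-5.5

Binding: coolant and steel. Non-binding: lathe time (15 unused).
By complementary slackness, y = 0 for the non-binding constraint.
From A_Bᵀ y = c: 6·y_coolant + 1·y_steel = 51; 1·y_coolant + 5·y_steel = 52.
→ y_coolant = 7 and y_steel = 9.
Reduced cost of housings: c₃ − yᵀa₃ = 38.5 − (7·5 + 9·1) = 38.5 − 44 = -5.5.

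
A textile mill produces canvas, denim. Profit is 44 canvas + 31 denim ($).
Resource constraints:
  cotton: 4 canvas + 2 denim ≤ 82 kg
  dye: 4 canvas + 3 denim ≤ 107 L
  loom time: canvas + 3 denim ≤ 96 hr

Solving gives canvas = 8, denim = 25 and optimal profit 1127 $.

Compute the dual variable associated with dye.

Binding: cotton and dye. Non-binding: loom time (13 unused).
Since loom time is not tight, its dual is 0.
From A_Bᵀ y = c: 4·y_cotton + 4·y_dye = 44; 2·y_cotton + 3·y_dye = 31.
Solving: y_cotton = 2, y_dye = 9.
Shadow price of dye = 9.

9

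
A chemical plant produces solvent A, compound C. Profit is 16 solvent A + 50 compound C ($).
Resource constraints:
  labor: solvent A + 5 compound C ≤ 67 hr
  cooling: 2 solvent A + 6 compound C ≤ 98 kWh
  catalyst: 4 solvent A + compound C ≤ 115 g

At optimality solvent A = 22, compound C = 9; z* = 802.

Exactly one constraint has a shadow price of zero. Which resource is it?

labor: 67/67 (binding)
cooling: 98/98 (binding)
catalyst: 97/115 (slack 18)
By complementary slackness, a constraint with positive slack has shadow price 0 → catalyst.

catalyst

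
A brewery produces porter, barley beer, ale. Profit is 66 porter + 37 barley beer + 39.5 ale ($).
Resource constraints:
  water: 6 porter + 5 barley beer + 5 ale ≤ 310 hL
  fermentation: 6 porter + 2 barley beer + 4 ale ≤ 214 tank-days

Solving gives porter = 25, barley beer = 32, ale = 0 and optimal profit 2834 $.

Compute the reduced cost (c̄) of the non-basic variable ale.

Both water and fermentation are binding at x*.
Dual feasibility on the basic columns requires 6·y_water + 6·y_fermentation = 66, 5·y_water + 2·y_fermentation = 37.
→ y_water = 5 and y_fermentation = 6.
Reduced cost of ale: c₃ − yᵀa₃ = 39.5 − (5·5 + 6·4) = 39.5 − 49 = -9.5.

-9.5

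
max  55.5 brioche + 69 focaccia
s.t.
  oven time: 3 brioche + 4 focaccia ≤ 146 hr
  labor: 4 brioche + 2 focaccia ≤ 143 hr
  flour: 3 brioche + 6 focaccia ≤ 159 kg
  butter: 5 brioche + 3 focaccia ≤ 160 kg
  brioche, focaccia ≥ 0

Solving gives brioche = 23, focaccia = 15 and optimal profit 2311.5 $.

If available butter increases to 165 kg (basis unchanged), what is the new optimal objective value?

Check each constraint at x*: oven time 129/146 (slack 17); labor 122/143 (slack 21); flour 159/159 (tight); butter 160/160 (tight).
By complementary slackness, y = 0 for the non-binding constraints.
From A_Bᵀ y = c: 3·y_flour + 5·y_butter = 55.5; 6·y_flour + 3·y_butter = 69.
→ y_flour = 8.5 and y_butter = 6.
Δz = y_butter·Δb = 6 × (5) = 30, so new z* = 2311.5 + 30 = 2341.5.

2341.5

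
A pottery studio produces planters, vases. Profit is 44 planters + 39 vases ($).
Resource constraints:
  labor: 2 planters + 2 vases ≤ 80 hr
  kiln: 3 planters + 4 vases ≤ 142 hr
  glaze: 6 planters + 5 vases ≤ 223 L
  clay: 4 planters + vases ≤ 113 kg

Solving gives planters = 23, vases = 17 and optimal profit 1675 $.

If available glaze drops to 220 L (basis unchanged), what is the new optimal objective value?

Check each constraint at x*: labor 80/80 (tight); kiln 137/142 (slack 5); glaze 223/223 (tight); clay 109/113 (slack 4).
Since kiln, clay are not tight, their duals are 0.
The binding rows give the dual system: 2·y_labor + 6·y_glaze = 44 and 2·y_labor + 5·y_glaze = 39.
This yields shadow prices y_labor = 7, y_glaze = 5.
Δz = y_glaze·Δb = 5 × (-3) = -15, so new z* = 1675 − 15 = 1660.

1660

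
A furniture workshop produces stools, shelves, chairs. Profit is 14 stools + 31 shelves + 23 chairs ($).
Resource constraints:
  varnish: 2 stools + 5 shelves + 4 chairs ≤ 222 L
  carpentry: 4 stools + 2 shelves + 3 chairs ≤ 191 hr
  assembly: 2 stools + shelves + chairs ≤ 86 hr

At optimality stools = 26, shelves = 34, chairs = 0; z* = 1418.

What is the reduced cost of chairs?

Check each constraint at x*: varnish 222/222 (tight); carpentry 172/191 (slack 19); assembly 86/86 (tight).
Slack constraints have shadow price 0 (complementary slackness).
Dual feasibility on the basic columns requires 2·y_varnish + 2·y_assembly = 14, 5·y_varnish + 1·y_assembly = 31.
→ y_varnish = 6 and y_assembly = 1.
Reduced cost of chairs: c₃ − yᵀa₃ = 23 − (6·4 + 1·1) = 23 − 25 = -2.

-2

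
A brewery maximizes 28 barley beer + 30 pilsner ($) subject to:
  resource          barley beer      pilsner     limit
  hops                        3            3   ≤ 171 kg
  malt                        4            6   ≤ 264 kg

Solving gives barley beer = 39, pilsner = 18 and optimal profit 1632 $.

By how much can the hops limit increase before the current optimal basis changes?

27

Binding constraints: hops, malt. The basis is B = [[3,3],[4,6]] with det 6.
Per unit increase in hops, x* moves by d = (1, -0.6667).
The basis stays optimal until pilsner reaches 0; allowable increase = 27 kg.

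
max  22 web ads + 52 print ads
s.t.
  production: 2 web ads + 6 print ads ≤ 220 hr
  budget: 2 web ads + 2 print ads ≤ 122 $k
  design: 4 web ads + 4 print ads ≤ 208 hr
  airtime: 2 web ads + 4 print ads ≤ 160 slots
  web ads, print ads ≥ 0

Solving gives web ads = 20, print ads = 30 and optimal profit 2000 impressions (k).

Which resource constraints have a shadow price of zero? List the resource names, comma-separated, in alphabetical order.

budget, design

production: 220/220 (binding)
budget: 100/122 (slack 22)
design: 200/208 (slack 8)
airtime: 160/160 (binding)
By complementary slackness, a constraint with positive slack has shadow price 0 → budget, design.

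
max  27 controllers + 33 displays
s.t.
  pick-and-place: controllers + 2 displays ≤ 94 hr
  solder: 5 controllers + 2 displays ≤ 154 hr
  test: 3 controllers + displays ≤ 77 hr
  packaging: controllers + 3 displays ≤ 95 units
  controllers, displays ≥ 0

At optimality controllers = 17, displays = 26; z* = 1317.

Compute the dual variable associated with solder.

0

Binding: test and packaging. Non-binding: pick-and-place (25 unused), solder (17 unused).
Since pick-and-place, solder are not tight, their duals are 0.
Dual feasibility on the basic columns requires 3·y_test + 1·y_packaging = 27, 1·y_test + 3·y_packaging = 33.
→ y_test = 6 and y_packaging = 9.
Shadow price of solder = 0.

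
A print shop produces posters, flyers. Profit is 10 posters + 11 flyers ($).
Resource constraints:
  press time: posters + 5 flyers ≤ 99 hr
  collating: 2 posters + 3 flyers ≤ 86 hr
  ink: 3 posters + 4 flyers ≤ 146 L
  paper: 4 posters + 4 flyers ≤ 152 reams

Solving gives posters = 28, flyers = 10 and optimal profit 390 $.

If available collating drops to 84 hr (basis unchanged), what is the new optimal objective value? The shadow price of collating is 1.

388

Δb = -2, so new z* = 390 + (1)·(-2) = 390 − 2 = 388.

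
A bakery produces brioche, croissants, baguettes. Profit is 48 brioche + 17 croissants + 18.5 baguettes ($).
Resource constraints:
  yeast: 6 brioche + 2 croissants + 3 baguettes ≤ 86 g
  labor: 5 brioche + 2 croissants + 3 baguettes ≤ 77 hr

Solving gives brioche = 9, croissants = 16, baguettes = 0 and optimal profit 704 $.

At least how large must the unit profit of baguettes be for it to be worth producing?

25.5

Both yeast and labor are binding at x*.
From A_Bᵀ y = c: 6·y_yeast + 5·y_labor = 48; 2·y_yeast + 2·y_labor = 17.
This yields shadow prices y_yeast = 5.5, y_labor = 3.
baguettes enters the basis when its profit ≥ yᵀa₃ = 5.5·3 + 3·3 = 25.5.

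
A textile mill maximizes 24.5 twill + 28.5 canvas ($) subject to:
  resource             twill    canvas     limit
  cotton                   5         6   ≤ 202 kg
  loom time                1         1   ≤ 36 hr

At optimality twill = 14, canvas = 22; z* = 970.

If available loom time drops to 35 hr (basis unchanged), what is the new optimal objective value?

965.5

Both cotton and loom time are binding at x*.
From A_Bᵀ y = c: 5·y_cotton + 1·y_loom time = 24.5; 6·y_cotton + 1·y_loom time = 28.5.
→ y_cotton = 4 and y_loom time = 4.5.
Δz = y_loom time·Δb = 4.5 × (-1) = -4.5, so new z* = 970 − 4.5 = 965.5.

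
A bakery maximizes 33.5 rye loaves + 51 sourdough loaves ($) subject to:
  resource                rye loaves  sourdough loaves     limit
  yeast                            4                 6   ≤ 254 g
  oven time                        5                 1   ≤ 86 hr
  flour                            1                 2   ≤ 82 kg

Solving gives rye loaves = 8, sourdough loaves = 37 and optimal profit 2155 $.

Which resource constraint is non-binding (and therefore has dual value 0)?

oven time

yeast: 254/254 (binding)
oven time: 77/86 (slack 9)
flour: 82/82 (binding)
By complementary slackness, a constraint with positive slack has shadow price 0 → oven time.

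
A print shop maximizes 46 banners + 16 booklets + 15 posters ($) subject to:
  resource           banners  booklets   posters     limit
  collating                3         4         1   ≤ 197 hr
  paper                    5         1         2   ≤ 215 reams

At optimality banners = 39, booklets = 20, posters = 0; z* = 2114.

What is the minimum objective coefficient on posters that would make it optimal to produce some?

18

Check each constraint at x*: collating 197/197 (tight); paper 215/215 (tight).
Dual feasibility on the basic columns requires 3·y_collating + 5·y_paper = 46, 4·y_collating + 1·y_paper = 16.
Solving: y_collating = 2, y_paper = 8.
posters enters the basis when its profit ≥ yᵀa₃ = 2·1 + 8·2 = 18.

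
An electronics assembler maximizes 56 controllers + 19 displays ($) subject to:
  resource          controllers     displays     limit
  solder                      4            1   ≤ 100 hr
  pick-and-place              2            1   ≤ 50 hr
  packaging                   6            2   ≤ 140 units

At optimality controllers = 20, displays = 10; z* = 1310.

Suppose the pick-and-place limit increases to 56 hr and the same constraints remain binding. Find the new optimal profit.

1316

Binding: pick-and-place and packaging. Non-binding: solder (10 unused).
Slack constraints have shadow price 0 (complementary slackness).
The binding rows give the dual system: 2·y_pick-and-place + 6·y_packaging = 56 and 1·y_pick-and-place + 2·y_packaging = 19.
Solving: y_pick-and-place = 1, y_packaging = 9.
Δz = y_pick-and-place·Δb = 1 × (6) = 6, so new z* = 1310 + 6 = 1316.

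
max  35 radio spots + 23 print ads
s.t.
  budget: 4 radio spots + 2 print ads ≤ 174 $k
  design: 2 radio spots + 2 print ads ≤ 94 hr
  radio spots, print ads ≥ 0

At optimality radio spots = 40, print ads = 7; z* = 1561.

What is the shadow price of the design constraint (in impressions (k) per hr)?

Both budget and design are binding at x*.
Dual feasibility on the basic columns requires 4·y_budget + 2·y_design = 35, 2·y_budget + 2·y_design = 23.
→ y_budget = 6 and y_design = 5.5.
Shadow price of design = 5.5.

5.5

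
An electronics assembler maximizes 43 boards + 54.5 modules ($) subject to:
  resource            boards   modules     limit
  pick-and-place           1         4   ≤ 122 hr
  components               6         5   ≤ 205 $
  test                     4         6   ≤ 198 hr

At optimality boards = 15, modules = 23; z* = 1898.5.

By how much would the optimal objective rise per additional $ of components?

2.5

At the optimum: pick-and-place uses 107 of 122 (slack = 15); components uses 205 of 205 (binding); test uses 198 of 198 (binding).
By complementary slackness, y = 0 for the non-binding constraint.
Dual feasibility on the basic columns requires 6·y_components + 4·y_test = 43, 5·y_components + 6·y_test = 54.5.
→ y_components = 2.5 and y_test = 7.
Shadow price of components = 2.5.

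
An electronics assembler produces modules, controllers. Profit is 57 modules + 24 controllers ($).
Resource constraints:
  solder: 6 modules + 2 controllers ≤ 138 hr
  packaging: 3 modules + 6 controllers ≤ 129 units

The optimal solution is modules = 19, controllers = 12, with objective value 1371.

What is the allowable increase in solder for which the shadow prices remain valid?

120

Binding constraints: solder, packaging. The basis is B = [[6,2],[3,6]] with det 30.
Per unit increase in solder, x* moves by d = (0.2, -0.1).
The basis stays optimal until controllers reaches 0; allowable increase = 120 hr.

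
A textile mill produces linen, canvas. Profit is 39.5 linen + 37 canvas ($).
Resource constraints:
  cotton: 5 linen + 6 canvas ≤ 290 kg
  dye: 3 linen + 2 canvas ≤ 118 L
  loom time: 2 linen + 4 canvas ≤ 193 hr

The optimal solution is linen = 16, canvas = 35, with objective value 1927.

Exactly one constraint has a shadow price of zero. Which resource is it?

loom time

cotton: 290/290 (binding)
dye: 118/118 (binding)
loom time: 172/193 (slack 21)
By complementary slackness, a constraint with positive slack has shadow price 0 → loom time.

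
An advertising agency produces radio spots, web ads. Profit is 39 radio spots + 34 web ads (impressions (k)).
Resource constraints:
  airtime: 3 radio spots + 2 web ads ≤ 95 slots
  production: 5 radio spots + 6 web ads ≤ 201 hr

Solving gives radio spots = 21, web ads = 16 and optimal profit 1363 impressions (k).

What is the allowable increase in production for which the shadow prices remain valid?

Binding constraints: airtime, production. The basis is B = [[3,2],[5,6]] with det 8.
Per unit increase in production, x* moves by d = (-0.25, 0.375).
The basis stays optimal until radio spots reaches 0; allowable increase = 84 hr.

84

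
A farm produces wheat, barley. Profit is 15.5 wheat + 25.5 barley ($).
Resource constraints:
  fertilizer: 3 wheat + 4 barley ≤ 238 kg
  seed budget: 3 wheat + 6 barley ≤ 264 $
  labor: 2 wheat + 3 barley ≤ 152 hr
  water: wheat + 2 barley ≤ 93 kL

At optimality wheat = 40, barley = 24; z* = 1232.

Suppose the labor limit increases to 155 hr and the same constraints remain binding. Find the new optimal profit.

1248.5

Binding: seed budget and labor. Non-binding: fertilizer (22 unused), water (5 unused).
Slack constraints have shadow price 0 (complementary slackness).
From A_Bᵀ y = c: 3·y_seed budget + 2·y_labor = 15.5; 6·y_seed budget + 3·y_labor = 25.5.
→ y_seed budget = 1.5 and y_labor = 5.5.
Δz = y_labor·Δb = 5.5 × (3) = 16.5, so new z* = 1232 + 16.5 = 1248.5.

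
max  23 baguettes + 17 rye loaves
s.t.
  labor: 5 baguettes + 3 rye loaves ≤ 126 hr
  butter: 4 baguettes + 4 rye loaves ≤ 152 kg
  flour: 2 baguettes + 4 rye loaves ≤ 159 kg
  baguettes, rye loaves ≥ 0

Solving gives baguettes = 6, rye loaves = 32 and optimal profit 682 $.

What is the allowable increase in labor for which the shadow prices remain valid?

64

Binding constraints: labor, butter. The basis is B = [[5,3],[4,4]] with det 8.
Per unit increase in labor, x* moves by d = (0.5, -0.5).
The basis stays optimal until rye loaves reaches 0; allowable increase = 64 hr.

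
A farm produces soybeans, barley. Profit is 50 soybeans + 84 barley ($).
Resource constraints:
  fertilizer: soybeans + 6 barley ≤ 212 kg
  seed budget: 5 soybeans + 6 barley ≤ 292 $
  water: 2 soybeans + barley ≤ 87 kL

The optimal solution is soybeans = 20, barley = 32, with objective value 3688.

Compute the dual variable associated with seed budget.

At the optimum: fertilizer uses 212 of 212 (binding); seed budget uses 292 of 292 (binding); water uses 72 of 87 (slack = 15).
Slack constraints have shadow price 0 (complementary slackness).
Dual feasibility on the basic columns requires 1·y_fertilizer + 5·y_seed budget = 50, 6·y_fertilizer + 6·y_seed budget = 84.
This yields shadow prices y_fertilizer = 5, y_seed budget = 9.
Shadow price of seed budget = 9.

9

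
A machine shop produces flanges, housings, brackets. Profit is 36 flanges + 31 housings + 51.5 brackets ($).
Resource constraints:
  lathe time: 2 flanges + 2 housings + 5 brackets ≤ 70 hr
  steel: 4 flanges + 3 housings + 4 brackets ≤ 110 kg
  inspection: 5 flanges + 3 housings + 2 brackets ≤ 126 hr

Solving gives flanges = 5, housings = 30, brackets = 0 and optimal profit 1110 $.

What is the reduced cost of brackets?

At the optimum: lathe time uses 70 of 70 (binding); steel uses 110 of 110 (binding); inspection uses 115 of 126 (slack = 11).
Slack constraints have shadow price 0 (complementary slackness).
The binding rows give the dual system: 2·y_lathe time + 4·y_steel = 36 and 2·y_lathe time + 3·y_steel = 31.
Solving: y_lathe time = 8, y_steel = 5.
Reduced cost of brackets: c₃ − yᵀa₃ = 51.5 − (8·5 + 5·4) = 51.5 − 60 = -8.5.

-8.5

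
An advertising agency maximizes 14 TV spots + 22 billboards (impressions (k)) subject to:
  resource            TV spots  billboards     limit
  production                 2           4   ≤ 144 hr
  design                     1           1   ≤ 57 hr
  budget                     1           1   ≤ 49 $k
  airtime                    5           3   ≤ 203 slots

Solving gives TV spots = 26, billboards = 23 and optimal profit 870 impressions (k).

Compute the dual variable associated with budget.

6

Check each constraint at x*: production 144/144 (tight); design 49/57 (slack 8); budget 49/49 (tight); airtime 199/203 (slack 4).
Slack constraints have shadow price 0 (complementary slackness).
From A_Bᵀ y = c: 2·y_production + 1·y_budget = 14; 4·y_production + 1·y_budget = 22.
→ y_production = 4 and y_budget = 6.
Shadow price of budget = 6.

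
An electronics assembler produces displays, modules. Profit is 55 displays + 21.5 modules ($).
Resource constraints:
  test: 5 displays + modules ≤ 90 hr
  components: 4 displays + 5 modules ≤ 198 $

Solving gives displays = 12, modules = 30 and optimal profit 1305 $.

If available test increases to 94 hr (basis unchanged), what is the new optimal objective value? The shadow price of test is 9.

Δb = 4, so new z* = 1305 + (9)·(4) = 1305 + 36 = 1341.

1341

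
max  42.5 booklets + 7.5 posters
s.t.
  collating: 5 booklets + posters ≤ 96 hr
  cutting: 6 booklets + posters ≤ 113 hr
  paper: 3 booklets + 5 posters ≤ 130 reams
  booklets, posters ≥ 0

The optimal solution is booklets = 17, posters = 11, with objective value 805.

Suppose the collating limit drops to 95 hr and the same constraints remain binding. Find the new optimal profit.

Binding: collating and cutting. Non-binding: paper (24 unused).
Since paper is not tight, its dual is 0.
From A_Bᵀ y = c: 5·y_collating + 6·y_cutting = 42.5; 1·y_collating + 1·y_cutting = 7.5.
→ y_collating = 2.5 and y_cutting = 5.
Δz = y_collating·Δb = 2.5 × (-1) = -2.5, so new z* = 805 − 2.5 = 802.5.

802.5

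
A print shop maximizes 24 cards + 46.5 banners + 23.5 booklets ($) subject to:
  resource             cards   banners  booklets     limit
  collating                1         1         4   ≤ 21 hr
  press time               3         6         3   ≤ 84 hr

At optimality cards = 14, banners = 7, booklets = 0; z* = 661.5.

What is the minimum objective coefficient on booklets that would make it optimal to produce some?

28.5

Check each constraint at x*: collating 21/21 (tight); press time 84/84 (tight).
Dual feasibility on the basic columns requires 1·y_collating + 3·y_press time = 24, 1·y_collating + 6·y_press time = 46.5.
→ y_collating = 1.5 and y_press time = 7.5.
booklets enters the basis when its profit ≥ yᵀa₃ = 1.5·4 + 7.5·3 = 28.5.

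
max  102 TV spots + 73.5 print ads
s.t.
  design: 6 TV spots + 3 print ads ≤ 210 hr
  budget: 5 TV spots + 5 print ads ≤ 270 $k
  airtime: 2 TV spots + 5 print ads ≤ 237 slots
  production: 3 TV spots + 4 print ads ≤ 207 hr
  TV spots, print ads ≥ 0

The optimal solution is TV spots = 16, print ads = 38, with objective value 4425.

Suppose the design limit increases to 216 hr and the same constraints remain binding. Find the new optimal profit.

4482

Binding: design and budget. Non-binding: airtime (15 unused), production (7 unused).
Slack constraints have shadow price 0 (complementary slackness).
The binding rows give the dual system: 6·y_design + 5·y_budget = 102 and 3·y_design + 5·y_budget = 73.5.
→ y_design = 9.5 and y_budget = 9.
Δz = y_design·Δb = 9.5 × (6) = 57, so new z* = 4425 + 57 = 4482.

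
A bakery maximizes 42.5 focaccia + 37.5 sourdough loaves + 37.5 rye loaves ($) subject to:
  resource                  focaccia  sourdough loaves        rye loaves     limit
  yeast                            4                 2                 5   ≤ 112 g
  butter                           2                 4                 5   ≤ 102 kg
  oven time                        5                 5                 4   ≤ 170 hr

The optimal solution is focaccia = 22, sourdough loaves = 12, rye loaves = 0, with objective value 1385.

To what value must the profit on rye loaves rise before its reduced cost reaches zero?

38.5

Binding: yeast and oven time. Non-binding: butter (10 unused).
Slack constraints have shadow price 0 (complementary slackness).
Dual feasibility on the basic columns requires 4·y_yeast + 5·y_oven time = 42.5, 2·y_yeast + 5·y_oven time = 37.5.
This yields shadow prices y_yeast = 2.5, y_oven time = 6.5.
rye loaves enters the basis when its profit ≥ yᵀa₃ = 2.5·5 + 6.5·4 = 38.5.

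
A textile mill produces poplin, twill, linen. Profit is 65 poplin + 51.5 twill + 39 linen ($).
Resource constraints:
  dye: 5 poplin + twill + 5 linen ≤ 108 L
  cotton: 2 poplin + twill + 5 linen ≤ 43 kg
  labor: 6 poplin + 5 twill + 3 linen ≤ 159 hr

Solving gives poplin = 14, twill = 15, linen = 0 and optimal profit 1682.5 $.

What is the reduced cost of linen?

Binding: cotton and labor. Non-binding: dye (23 unused).
Since dye is not tight, its dual is 0.
The binding rows give the dual system: 2·y_cotton + 6·y_labor = 65 and 1·y_cotton + 5·y_labor = 51.5.
Solving: y_cotton = 4, y_labor = 9.5.
Reduced cost of linen: c₃ − yᵀa₃ = 39 − (4·5 + 9.5·3) = 39 − 48.5 = -9.5.

-9.5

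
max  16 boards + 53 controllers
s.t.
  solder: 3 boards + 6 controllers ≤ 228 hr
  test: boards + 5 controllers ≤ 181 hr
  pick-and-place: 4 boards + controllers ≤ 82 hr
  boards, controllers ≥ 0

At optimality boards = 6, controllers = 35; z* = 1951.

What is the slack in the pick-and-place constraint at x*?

pick-and-place used = 4·6 + 1·35 = 59; slack = 82 − 59 = 23.

23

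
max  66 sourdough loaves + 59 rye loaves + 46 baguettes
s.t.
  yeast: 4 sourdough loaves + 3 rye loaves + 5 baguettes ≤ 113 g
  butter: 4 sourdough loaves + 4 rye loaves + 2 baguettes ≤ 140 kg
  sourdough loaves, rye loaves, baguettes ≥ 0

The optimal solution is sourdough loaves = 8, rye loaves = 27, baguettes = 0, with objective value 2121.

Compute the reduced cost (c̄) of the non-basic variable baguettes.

Both yeast and butter are binding at x*.
Dual feasibility on the basic columns requires 4·y_yeast + 4·y_butter = 66, 3·y_yeast + 4·y_butter = 59.
Solving: y_yeast = 7, y_butter = 9.5.
Reduced cost of baguettes: c₃ − yᵀa₃ = 46 − (7·5 + 9.5·2) = 46 − 54 = -8.

-8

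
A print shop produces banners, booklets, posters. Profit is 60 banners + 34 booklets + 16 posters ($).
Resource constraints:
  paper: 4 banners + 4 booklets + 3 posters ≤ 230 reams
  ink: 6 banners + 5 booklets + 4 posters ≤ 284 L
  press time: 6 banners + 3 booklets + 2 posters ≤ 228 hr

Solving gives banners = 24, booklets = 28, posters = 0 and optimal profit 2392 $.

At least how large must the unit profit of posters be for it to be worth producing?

24

Binding: ink and press time. Non-binding: paper (22 unused).
Since paper is not tight, its dual is 0.
Dual feasibility on the basic columns requires 6·y_ink + 6·y_press time = 60, 5·y_ink + 3·y_press time = 34.
This yields shadow prices y_ink = 2, y_press time = 8.
posters enters the basis when its profit ≥ yᵀa₃ = 2·4 + 8·2 = 24.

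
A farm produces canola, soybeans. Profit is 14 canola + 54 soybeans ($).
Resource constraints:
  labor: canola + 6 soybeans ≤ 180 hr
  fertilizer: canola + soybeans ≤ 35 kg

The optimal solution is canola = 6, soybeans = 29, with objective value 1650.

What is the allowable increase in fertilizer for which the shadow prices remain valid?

145

Binding constraints: labor, fertilizer. The basis is B = [[1,6],[1,1]] with det -5.
Per unit increase in fertilizer, x* moves by d = (1.2, -0.2).
The basis stays optimal until soybeans reaches 0; allowable increase = 145 kg.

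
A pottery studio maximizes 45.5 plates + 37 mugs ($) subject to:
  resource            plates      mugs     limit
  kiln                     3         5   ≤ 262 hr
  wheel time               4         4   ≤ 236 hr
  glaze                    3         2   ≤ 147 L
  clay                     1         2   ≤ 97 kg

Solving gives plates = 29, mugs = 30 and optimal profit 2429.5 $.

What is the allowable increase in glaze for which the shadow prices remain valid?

Binding constraints: wheel time, glaze. The basis is B = [[4,4],[3,2]] with det -4.
Per unit increase in glaze, x* moves by d = (1, -1).
The basis stays optimal until mugs reaches 0; allowable increase = 30 L.

30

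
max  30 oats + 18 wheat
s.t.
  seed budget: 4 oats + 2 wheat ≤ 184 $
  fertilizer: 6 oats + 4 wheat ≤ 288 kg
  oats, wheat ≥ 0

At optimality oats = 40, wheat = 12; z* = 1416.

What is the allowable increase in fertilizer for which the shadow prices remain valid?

80

Binding constraints: seed budget, fertilizer. The basis is B = [[4,2],[6,4]] with det 4.
Per unit increase in fertilizer, x* moves by d = (-0.5, 1).
The basis stays optimal until oats reaches 0; allowable increase = 80 kg.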